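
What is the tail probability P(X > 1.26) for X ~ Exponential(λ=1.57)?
0.138318

We have X ~ Exponential(λ=1.57).

P(X > 1.26) = 1 - P(X ≤ 1.26)
                = 1 - F(1.26)
                = 1 - 0.861682
                = 0.138318

So there's approximately a 13.8% chance that X exceeds 1.26.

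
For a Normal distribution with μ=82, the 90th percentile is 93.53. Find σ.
σ = 8.9969

For X ~ Normal(μ, σ), the p-th percentile satisfies x = μ + z_p × σ,
where z_p = Φ⁻¹(p) is the standard normal quantile.

Step 1: z_{0.9} = Φ⁻¹(0.9) = 1.2816

Step 2: Solve for σ:
93.53 = 82 + 1.2816 × σ
σ = (93.53 - 82) / 1.2816
σ = 11.53 / 1.2816
σ = 8.9969

Verification: μ + z × σ = 82 + 1.2816 × 8.9969 = 93.53 ✓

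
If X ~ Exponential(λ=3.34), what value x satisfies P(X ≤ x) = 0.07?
0.0217

We have X ~ Exponential(λ=3.34).

We want to find x such that P(X ≤ x) = 0.07.

This is the 7th percentile, which means 7% of values fall below this point.

Using the inverse CDF (quantile function):
x = F⁻¹(0.07) = 0.0217

Verification: P(X ≤ 0.0217) = 0.07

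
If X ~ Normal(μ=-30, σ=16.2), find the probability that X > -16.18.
0.196806

We have X ~ Normal(μ=-30, σ=16.2).

P(X > -16.18) = 1 - P(X ≤ -16.18)
                = 1 - F(-16.18)
                = 1 - 0.803194
                = 0.196806

So there's approximately a 19.7% chance that X exceeds -16.18.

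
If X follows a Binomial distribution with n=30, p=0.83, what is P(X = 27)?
0.130311

We have X ~ Binomial(n=30, p=0.83).

For a Binomial distribution, the PMF gives us the probability of each outcome.

Using the PMF formula:
P(X = 27) = 0.130311

Rounded to 4 decimal places: 0.1303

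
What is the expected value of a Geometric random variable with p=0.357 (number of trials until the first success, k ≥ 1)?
2.8011

We have X ~ Geometric(p=0.357) (number of trials until the first success, k ≥ 1).

For a Geometric distribution with p=0.357 (number of trials until the first success, k ≥ 1):
E[X] = 2.8011

This is the expected (average) value of X.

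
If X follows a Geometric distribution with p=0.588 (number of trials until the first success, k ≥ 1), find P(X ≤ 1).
0.588000

We have X ~ Geometric(p=0.588) (number of trials until the first success, k ≥ 1).

The CDF gives us P(X ≤ k).

Using the CDF:
P(X ≤ 1) = 0.588000

This means there's approximately a 58.8% chance that X is at most 1.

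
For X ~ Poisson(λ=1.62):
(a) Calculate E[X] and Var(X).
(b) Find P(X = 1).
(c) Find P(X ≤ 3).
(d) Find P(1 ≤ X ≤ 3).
(a) E[X] = 1.6200, Var(X) = 1.6200
(b) P(X = 1) = 0.320596
(c) P(X ≤ 3) = 0.918406
(d) P(1 ≤ X ≤ 3) = 0.720507

We have X ~ Poisson(λ=1.62).

(a) Moments:
E[X] = 1.6200
Var(X) = 1.6200
σ = √Var(X) = 1.2728

(b) Point probability using PMF:
P(X = 1) = 0.320596

(c) Cumulative probability using CDF:
P(X ≤ 3) = F(3) = 0.918406

(d) Range probability:
P(1 ≤ X ≤ 3) = P(X ≤ 3) - P(X ≤ 0)
                   = F(3) - F(0)
                   = 0.918406 - 0.197899
                   = 0.720507

This means approximately 72.1% of outcomes fall in the interval [1, 3].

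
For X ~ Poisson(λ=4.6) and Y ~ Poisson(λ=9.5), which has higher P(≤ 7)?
X has higher probability (P(X ≤ 7) = 0.9049 > P(Y ≤ 7) = 0.2687)

Compute P(≤ 7) for each distribution:

X ~ Poisson(λ=4.6):
P(X ≤ 7) = 0.9049

Y ~ Poisson(λ=9.5):
P(Y ≤ 7) = 0.2687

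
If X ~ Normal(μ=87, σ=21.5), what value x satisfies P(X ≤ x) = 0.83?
107.5146

We have X ~ Normal(μ=87, σ=21.5).

We want to find x such that P(X ≤ x) = 0.83.

This is the 83rd percentile, which means 83% of values fall below this point.

Using the inverse CDF (quantile function):
x = F⁻¹(0.83) = 107.5146

Verification: P(X ≤ 107.5146) = 0.83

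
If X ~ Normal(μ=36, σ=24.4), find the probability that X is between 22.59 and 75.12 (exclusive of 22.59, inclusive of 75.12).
0.654263

We have X ~ Normal(μ=36, σ=24.4).

To find P(22.59 < X ≤ 75.12), we use:
P(22.59 < X ≤ 75.12) = P(X ≤ 75.12) - P(X ≤ 22.59)
                 = F(75.12) - F(22.59)
                 = 0.945563 - 0.291300
                 = 0.654263

So there's approximately a 65.4% chance that X falls in this range.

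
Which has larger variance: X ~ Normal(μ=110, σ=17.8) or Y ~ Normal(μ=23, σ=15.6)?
X has larger variance (316.8400 > 243.3600)

Compute the variance for each distribution:

X ~ Normal(μ=110, σ=17.8):
Var(X) = 316.8400

Y ~ Normal(μ=23, σ=15.6):
Var(Y) = 243.3600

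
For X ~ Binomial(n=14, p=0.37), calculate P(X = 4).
0.184776

We have X ~ Binomial(n=14, p=0.37).

For a Binomial distribution, the PMF gives us the probability of each outcome.

Using the PMF formula:
P(X = 4) = 0.184776

Rounded to 4 decimal places: 0.1848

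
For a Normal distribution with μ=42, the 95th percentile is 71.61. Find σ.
σ = 18.0016

For X ~ Normal(μ, σ), the p-th percentile satisfies x = μ + z_p × σ,
where z_p = Φ⁻¹(p) is the standard normal quantile.

Step 1: z_{0.95} = Φ⁻¹(0.95) = 1.6449

Step 2: Solve for σ:
71.61 = 42 + 1.6449 × σ
σ = (71.61 - 42) / 1.6449
σ = 29.61 / 1.6449
σ = 18.0016

Verification: μ + z × σ = 42 + 1.6449 × 18.0016 = 71.61 ✓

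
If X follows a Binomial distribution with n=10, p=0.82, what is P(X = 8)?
0.298036

We have X ~ Binomial(n=10, p=0.82).

For a Binomial distribution, the PMF gives us the probability of each outcome.

Using the PMF formula:
P(X = 8) = 0.298036

Rounded to 4 decimal places: 0.2980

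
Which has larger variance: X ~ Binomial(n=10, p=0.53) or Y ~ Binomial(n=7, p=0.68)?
X has larger variance (2.4910 > 1.5232)

Compute the variance for each distribution:

X ~ Binomial(n=10, p=0.53):
Var(X) = 2.4910

Y ~ Binomial(n=7, p=0.68):
Var(Y) = 1.5232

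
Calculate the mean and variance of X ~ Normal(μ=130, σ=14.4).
E[X] = 130.0000, Var(X) = 207.3600

We have X ~ Normal(μ=130, σ=14.4).

For a Normal distribution with μ=130, σ=14.4:

Expected value:
E[X] = 130.0000

Variance:
Var(X) = 207.3600

Standard deviation:
σ = √Var(X) = 14.4000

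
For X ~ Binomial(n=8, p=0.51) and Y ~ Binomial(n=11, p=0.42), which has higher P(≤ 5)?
X has higher probability (P(X ≤ 5) = 0.8419 > P(Y ≤ 5) = 0.7076)

Compute P(≤ 5) for each distribution:

X ~ Binomial(n=8, p=0.51):
P(X ≤ 5) = 0.8419

Y ~ Binomial(n=11, p=0.42):
P(Y ≤ 5) = 0.7076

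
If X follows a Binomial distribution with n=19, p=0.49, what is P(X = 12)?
0.086631

We have X ~ Binomial(n=19, p=0.49).

For a Binomial distribution, the PMF gives us the probability of each outcome.

Using the PMF formula:
P(X = 12) = 0.086631

Rounded to 4 decimal places: 0.0866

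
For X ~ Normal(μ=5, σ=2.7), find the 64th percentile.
5.9678

We have X ~ Normal(μ=5, σ=2.7).

We want to find x such that P(X ≤ x) = 0.64.

This is the 64th percentile, which means 64% of values fall below this point.

Using the inverse CDF (quantile function):
x = F⁻¹(0.64) = 5.9678

Verification: P(X ≤ 5.9678) = 0.64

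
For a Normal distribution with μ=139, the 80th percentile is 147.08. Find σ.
σ = 9.6005

For X ~ Normal(μ, σ), the p-th percentile satisfies x = μ + z_p × σ,
where z_p = Φ⁻¹(p) is the standard normal quantile.

Step 1: z_{0.8} = Φ⁻¹(0.8) = 0.8416

Step 2: Solve for σ:
147.08 = 139 + 0.8416 × σ
σ = (147.08 - 139) / 0.8416
σ = 8.08 / 0.8416
σ = 9.6005

Verification: μ + z × σ = 139 + 0.8416 × 9.6005 = 147.08 ✓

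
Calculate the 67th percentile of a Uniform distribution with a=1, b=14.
9.7100

We have X ~ Uniform(a=1, b=14).

We want to find x such that P(X ≤ x) = 0.67.

This is the 67th percentile, which means 67% of values fall below this point.

Using the inverse CDF (quantile function):
x = F⁻¹(0.67) = 9.7100

Verification: P(X ≤ 9.7100) = 0.67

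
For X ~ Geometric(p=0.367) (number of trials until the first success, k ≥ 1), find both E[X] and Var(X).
E[X] = 2.7248, Var(X) = 4.6997

We have X ~ Geometric(p=0.367) (number of trials until the first success, k ≥ 1).

For a Geometric distribution with p=0.367 (number of trials until the first success, k ≥ 1):

Expected value:
E[X] = 2.7248

Variance:
Var(X) = 4.6997

Standard deviation:
σ = √Var(X) = 2.1679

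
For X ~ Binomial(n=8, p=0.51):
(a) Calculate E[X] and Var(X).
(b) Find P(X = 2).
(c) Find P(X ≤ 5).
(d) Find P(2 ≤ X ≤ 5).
(a) E[X] = 4.0800, Var(X) = 1.9992
(b) P(X = 2) = 0.100803
(c) P(X ≤ 5) = 0.841948
(d) P(2 ≤ X ≤ 5) = 0.810954

We have X ~ Binomial(n=8, p=0.51).

(a) Moments:
E[X] = 4.0800
Var(X) = 1.9992
σ = √Var(X) = 1.4139

(b) Point probability using PMF:
P(X = 2) = 0.100803

(c) Cumulative probability using CDF:
P(X ≤ 5) = F(5) = 0.841948

(d) Range probability:
P(2 ≤ X ≤ 5) = P(X ≤ 5) - P(X ≤ 1)
                   = F(5) - F(1)
                   = 0.841948 - 0.030995
                   = 0.810954

This means approximately 81.1% of outcomes fall in the interval [2, 5].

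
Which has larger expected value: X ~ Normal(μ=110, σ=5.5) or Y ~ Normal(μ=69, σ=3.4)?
X has larger mean (110.0000 > 69.0000)

Compute the expected value for each distribution:

X ~ Normal(μ=110, σ=5.5):
E[X] = 110.0000

Y ~ Normal(μ=69, σ=3.4):
E[Y] = 69.0000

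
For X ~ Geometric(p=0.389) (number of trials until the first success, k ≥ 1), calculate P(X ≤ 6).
0.947971

We have X ~ Geometric(p=0.389) (number of trials until the first success, k ≥ 1).

The CDF gives us P(X ≤ k).

Using the CDF:
P(X ≤ 6) = 0.947971

This means there's approximately a 94.8% chance that X is at most 6.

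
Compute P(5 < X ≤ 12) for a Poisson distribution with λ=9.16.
0.757509

We have X ~ Poisson(λ=9.16).

To find P(5 < X ≤ 12), we use:
P(5 < X ≤ 12) = P(X ≤ 12) - P(X ≤ 5)
                 = F(12) - F(5)
                 = 0.863823 - 0.106314
                 = 0.757509

So there's approximately a 75.8% chance that X falls in this range.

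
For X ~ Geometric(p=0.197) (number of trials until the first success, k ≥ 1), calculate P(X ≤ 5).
0.666130

We have X ~ Geometric(p=0.197) (number of trials until the first success, k ≥ 1).

The CDF gives us P(X ≤ k).

Using the CDF:
P(X ≤ 5) = 0.666130

This means there's approximately a 66.6% chance that X is at most 5.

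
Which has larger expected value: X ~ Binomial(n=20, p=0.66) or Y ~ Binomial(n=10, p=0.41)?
X has larger mean (13.2000 > 4.1000)

Compute the expected value for each distribution:

X ~ Binomial(n=20, p=0.66):
E[X] = 13.2000

Y ~ Binomial(n=10, p=0.41):
E[Y] = 4.1000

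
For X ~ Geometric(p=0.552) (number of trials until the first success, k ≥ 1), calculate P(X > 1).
0.448000

We have X ~ Geometric(p=0.552) (number of trials until the first success, k ≥ 1).

P(X > 1) = 1 - P(X ≤ 1)
                = 1 - F(1)
                = 1 - 0.552000
                = 0.448000

So there's approximately a 44.8% chance that X exceeds 1.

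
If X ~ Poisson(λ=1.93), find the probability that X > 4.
0.046558

We have X ~ Poisson(λ=1.93).

P(X > 4) = 1 - P(X ≤ 4)
                = 1 - F(4)
                = 1 - 0.953442
                = 0.046558

So there's approximately a 4.7% chance that X exceeds 4.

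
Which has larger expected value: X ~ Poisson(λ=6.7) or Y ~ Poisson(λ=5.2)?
X has larger mean (6.7000 > 5.2000)

Compute the expected value for each distribution:

X ~ Poisson(λ=6.7):
E[X] = 6.7000

Y ~ Poisson(λ=5.2):
E[Y] = 5.2000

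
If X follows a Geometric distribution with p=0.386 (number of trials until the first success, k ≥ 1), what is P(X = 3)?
0.145520

We have X ~ Geometric(p=0.386) (number of trials until the first success, k ≥ 1).

For a Geometric distribution, the PMF gives us the probability of each outcome.

Using the PMF formula:
P(X = 3) = 0.145520

Rounded to 4 decimal places: 0.1455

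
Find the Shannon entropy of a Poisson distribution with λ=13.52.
2.7146 nats

We have X ~ Poisson(λ=13.52).

The Shannon entropy measures the uncertainty or information content of the distribution.

For a Poisson distribution with λ=13.52:
H(X) = 2.7146 nats

(In bits, this would be 3.9163 bits.)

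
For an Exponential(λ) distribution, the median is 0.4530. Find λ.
λ = 1.5301

For X ~ Exponential(λ), the CDF is F(x) = 1 - e^(-λx).
The median m satisfies F(m) = 0.5:
1 - e^(-λm) = 0.5
e^(-λm) = 0.5
λm = ln(2)
m = ln(2) / λ

Given m = 0.4530:
λ = ln(2) / 0.4530 = 0.693147 / 0.4530 = 1.5301

Verification: ln(2) / 1.5301 = 0.4530 ✓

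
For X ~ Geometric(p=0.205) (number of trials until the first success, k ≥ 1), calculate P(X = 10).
0.026005

We have X ~ Geometric(p=0.205) (number of trials until the first success, k ≥ 1).

For a Geometric distribution, the PMF gives us the probability of each outcome.

Using the PMF formula:
P(X = 10) = 0.026005

Rounded to 4 decimal places: 0.0260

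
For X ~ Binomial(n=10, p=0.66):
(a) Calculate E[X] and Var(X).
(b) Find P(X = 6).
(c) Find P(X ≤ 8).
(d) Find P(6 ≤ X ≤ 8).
(a) E[X] = 6.6000, Var(X) = 2.2440
(b) P(X = 6) = 0.231952
(c) P(X ≤ 8) = 0.903524
(d) P(6 ≤ X ≤ 8) = 0.676537

We have X ~ Binomial(n=10, p=0.66).

(a) Moments:
E[X] = 6.6000
Var(X) = 2.2440
σ = √Var(X) = 1.4980

(b) Point probability using PMF:
P(X = 6) = 0.231952

(c) Cumulative probability using CDF:
P(X ≤ 8) = F(8) = 0.903524

(d) Range probability:
P(6 ≤ X ≤ 8) = P(X ≤ 8) - P(X ≤ 5)
                   = F(8) - F(5)
                   = 0.903524 - 0.226987
                   = 0.676537

This means approximately 67.7% of outcomes fall in the interval [6, 8].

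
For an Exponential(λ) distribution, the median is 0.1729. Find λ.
λ = 4.0089

For X ~ Exponential(λ), the CDF is F(x) = 1 - e^(-λx).
The median m satisfies F(m) = 0.5:
1 - e^(-λm) = 0.5
e^(-λm) = 0.5
λm = ln(2)
m = ln(2) / λ

Given m = 0.1729:
λ = ln(2) / 0.1729 = 0.693147 / 0.1729 = 4.0089

Verification: ln(2) / 4.0089 = 0.1729 ✓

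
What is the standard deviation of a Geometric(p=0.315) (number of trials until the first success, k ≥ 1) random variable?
2.6275

We have X ~ Geometric(p=0.315) (number of trials until the first success, k ≥ 1).

For a Geometric distribution with p=0.315 (number of trials until the first success, k ≥ 1):
σ = √Var(X) = 2.6275

The standard deviation is the square root of the variance.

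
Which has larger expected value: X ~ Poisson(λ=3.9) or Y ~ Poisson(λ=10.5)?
Y has larger mean (10.5000 > 3.9000)

Compute the expected value for each distribution:

X ~ Poisson(λ=3.9):
E[X] = 3.9000

Y ~ Poisson(λ=10.5):
E[Y] = 10.5000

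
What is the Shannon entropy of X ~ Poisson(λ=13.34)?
2.7078 nats

We have X ~ Poisson(λ=13.34).

The Shannon entropy measures the uncertainty or information content of the distribution.

For a Poisson distribution with λ=13.34:
H(X) = 2.7078 nats

(In bits, this would be 3.9065 bits.)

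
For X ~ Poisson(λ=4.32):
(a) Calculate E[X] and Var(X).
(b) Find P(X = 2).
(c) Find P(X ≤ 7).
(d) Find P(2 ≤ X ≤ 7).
(a) E[X] = 4.3200, Var(X) = 4.3200
(b) P(X = 2) = 0.124104
(c) P(X ≤ 7) = 0.927496
(d) P(2 ≤ X ≤ 7) = 0.856740

We have X ~ Poisson(λ=4.32).

(a) Moments:
E[X] = 4.3200
Var(X) = 4.3200
σ = √Var(X) = 2.0785

(b) Point probability using PMF:
P(X = 2) = 0.124104

(c) Cumulative probability using CDF:
P(X ≤ 7) = F(7) = 0.927496

(d) Range probability:
P(2 ≤ X ≤ 7) = P(X ≤ 7) - P(X ≤ 1)
                   = F(7) - F(1)
                   = 0.927496 - 0.070755
                   = 0.856740

This means approximately 85.7% of outcomes fall in the interval [2, 7].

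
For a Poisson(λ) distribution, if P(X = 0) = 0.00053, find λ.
λ = 7.5426

For a Poisson(λ) distribution, the PMF at 0 is:
P(X = 0) = λ^0 e^(-λ) / 0! = e^(-λ)

Given P(X = 0) = 0.00053:
e^(-λ) = 0.00053
-λ = ln(0.00053)
λ = -ln(0.00053) = 7.5426

Verification: e^(-7.5426) = 0.00053 ✓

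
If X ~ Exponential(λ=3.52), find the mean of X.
0.2841

We have X ~ Exponential(λ=3.52).

For an Exponential distribution with λ=3.52:
E[X] = 0.2841

This is the expected (average) value of X.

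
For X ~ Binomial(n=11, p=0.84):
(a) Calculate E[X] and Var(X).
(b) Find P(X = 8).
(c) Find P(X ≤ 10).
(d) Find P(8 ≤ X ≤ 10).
(a) E[X] = 9.2400, Var(X) = 1.4784
(b) P(X = 8) = 0.167524
(c) P(X ≤ 10) = 0.853083
(d) P(8 ≤ X ≤ 10) = 0.768518

We have X ~ Binomial(n=11, p=0.84).

(a) Moments:
E[X] = 9.2400
Var(X) = 1.4784
σ = √Var(X) = 1.2159

(b) Point probability using PMF:
P(X = 8) = 0.167524

(c) Cumulative probability using CDF:
P(X ≤ 10) = F(10) = 0.853083

(d) Range probability:
P(8 ≤ X ≤ 10) = P(X ≤ 10) - P(X ≤ 7)
                   = F(10) - F(7)
                   = 0.853083 - 0.084565
                   = 0.768518

This means approximately 76.9% of outcomes fall in the interval [8, 10].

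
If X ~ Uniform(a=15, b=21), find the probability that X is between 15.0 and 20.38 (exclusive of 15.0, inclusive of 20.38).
0.896667

We have X ~ Uniform(a=15, b=21).

To find P(15.0 < X ≤ 20.38), we use:
P(15.0 < X ≤ 20.38) = P(X ≤ 20.38) - P(X ≤ 15.0)
                 = F(20.38) - F(15.0)
                 = 0.896667 - 0.000000
                 = 0.896667

So there's approximately a 89.7% chance that X falls in this range.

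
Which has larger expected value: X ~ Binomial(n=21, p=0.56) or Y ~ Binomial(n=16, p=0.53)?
X has larger mean (11.7600 > 8.4800)

Compute the expected value for each distribution:

X ~ Binomial(n=21, p=0.56):
E[X] = 11.7600

Y ~ Binomial(n=16, p=0.53):
E[Y] = 8.4800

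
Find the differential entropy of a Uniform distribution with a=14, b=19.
1.6094 nats

We have X ~ Uniform(a=14, b=19).

The differential entropy measures the uncertainty or information content of the distribution.

For a Uniform distribution with a=14, b=19:
h(X) = 1.6094 nats

(In bits, this would be 2.3219 bits.)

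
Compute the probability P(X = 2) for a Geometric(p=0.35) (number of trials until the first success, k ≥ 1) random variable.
0.227500

We have X ~ Geometric(p=0.35) (number of trials until the first success, k ≥ 1).

For a Geometric distribution, the PMF gives us the probability of each outcome.

Using the PMF formula:
P(X = 2) = 0.227500

Rounded to 4 decimal places: 0.2275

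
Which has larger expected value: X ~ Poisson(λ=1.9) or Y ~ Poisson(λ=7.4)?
Y has larger mean (7.4000 > 1.9000)

Compute the expected value for each distribution:

X ~ Poisson(λ=1.9):
E[X] = 1.9000

Y ~ Poisson(λ=7.4):
E[Y] = 7.4000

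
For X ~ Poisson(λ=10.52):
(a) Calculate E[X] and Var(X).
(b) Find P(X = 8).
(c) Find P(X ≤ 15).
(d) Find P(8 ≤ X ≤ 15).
(a) E[X] = 10.5200, Var(X) = 10.5200
(b) P(X = 8) = 0.100422
(c) P(X ≤ 15) = 0.930786
(d) P(8 ≤ X ≤ 15) = 0.753808

We have X ~ Poisson(λ=10.52).

(a) Moments:
E[X] = 10.5200
Var(X) = 10.5200
σ = √Var(X) = 3.2435

(b) Point probability using PMF:
P(X = 8) = 0.100422

(c) Cumulative probability using CDF:
P(X ≤ 15) = F(15) = 0.930786

(d) Range probability:
P(8 ≤ X ≤ 15) = P(X ≤ 15) - P(X ≤ 7)
                   = F(15) - F(7)
                   = 0.930786 - 0.176978
                   = 0.753808

This means approximately 75.4% of outcomes fall in the interval [8, 15].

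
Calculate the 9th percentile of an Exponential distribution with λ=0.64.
0.1474

We have X ~ Exponential(λ=0.64).

We want to find x such that P(X ≤ x) = 0.09.

This is the 9th percentile, which means 9% of values fall below this point.

Using the inverse CDF (quantile function):
x = F⁻¹(0.09) = 0.1474

Verification: P(X ≤ 0.1474) = 0.09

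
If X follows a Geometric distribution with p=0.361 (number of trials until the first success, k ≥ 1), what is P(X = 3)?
0.147404

We have X ~ Geometric(p=0.361) (number of trials until the first success, k ≥ 1).

For a Geometric distribution, the PMF gives us the probability of each outcome.

Using the PMF formula:
P(X = 3) = 0.147404

Rounded to 4 decimal places: 0.1474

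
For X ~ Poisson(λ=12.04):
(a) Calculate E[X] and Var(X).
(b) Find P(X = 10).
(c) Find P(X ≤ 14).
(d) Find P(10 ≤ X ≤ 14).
(a) E[X] = 12.0400, Var(X) = 12.0400
(b) P(X = 10) = 0.104135
(c) P(X ≤ 14) = 0.768393
(d) P(10 ≤ X ≤ 14) = 0.529478

We have X ~ Poisson(λ=12.04).

(a) Moments:
E[X] = 12.0400
Var(X) = 12.0400
σ = √Var(X) = 3.4699

(b) Point probability using PMF:
P(X = 10) = 0.104135

(c) Cumulative probability using CDF:
P(X ≤ 14) = F(14) = 0.768393

(d) Range probability:
P(10 ≤ X ≤ 14) = P(X ≤ 14) - P(X ≤ 9)
                   = F(14) - F(9)
                   = 0.768393 - 0.238915
                   = 0.529478

This means approximately 52.9% of outcomes fall in the interval [10, 14].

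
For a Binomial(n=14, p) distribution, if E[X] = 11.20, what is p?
p = 0.8

For a Binomial(n, p) distribution:
E[X] = n × p

Given n = 14 and E[X] = 11.20:
11.20 = 14 × p
p = 11.20 / 14 = 0.8

Verification: Binomial(14, 0.8) has E[X] = 11.20 ✓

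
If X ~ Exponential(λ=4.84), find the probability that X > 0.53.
0.076904

We have X ~ Exponential(λ=4.84).

P(X > 0.53) = 1 - P(X ≤ 0.53)
                = 1 - F(0.53)
                = 1 - 0.923096
                = 0.076904

So there's approximately a 7.7% chance that X exceeds 0.53.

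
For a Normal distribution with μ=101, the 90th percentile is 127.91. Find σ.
σ = 20.9980

For X ~ Normal(μ, σ), the p-th percentile satisfies x = μ + z_p × σ,
where z_p = Φ⁻¹(p) is the standard normal quantile.

Step 1: z_{0.9} = Φ⁻¹(0.9) = 1.2816

Step 2: Solve for σ:
127.91 = 101 + 1.2816 × σ
σ = (127.91 - 101) / 1.2816
σ = 26.91 / 1.2816
σ = 20.9980

Verification: μ + z × σ = 101 + 1.2816 × 20.9980 = 127.91 ✓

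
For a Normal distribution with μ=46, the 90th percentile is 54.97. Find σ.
σ = 6.9993

For X ~ Normal(μ, σ), the p-th percentile satisfies x = μ + z_p × σ,
where z_p = Φ⁻¹(p) is the standard normal quantile.

Step 1: z_{0.9} = Φ⁻¹(0.9) = 1.2816

Step 2: Solve for σ:
54.97 = 46 + 1.2816 × σ
σ = (54.97 - 46) / 1.2816
σ = 8.97 / 1.2816
σ = 6.9993

Verification: μ + z × σ = 46 + 1.2816 × 6.9993 = 54.97 ✓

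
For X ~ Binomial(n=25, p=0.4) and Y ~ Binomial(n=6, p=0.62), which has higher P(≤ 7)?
Y has higher probability (P(Y ≤ 7) = 1.0000 > P(X ≤ 7) = 0.1536)

Compute P(≤ 7) for each distribution:

X ~ Binomial(n=25, p=0.4):
P(X ≤ 7) = 0.1536

Y ~ Binomial(n=6, p=0.62):
P(Y ≤ 7) = 1.0000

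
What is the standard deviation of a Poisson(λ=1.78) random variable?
1.3342

We have X ~ Poisson(λ=1.78).

For a Poisson distribution with λ=1.78:
σ = √Var(X) = 1.3342

The standard deviation is the square root of the variance.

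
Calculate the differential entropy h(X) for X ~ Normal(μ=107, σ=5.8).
3.1768 nats

We have X ~ Normal(μ=107, σ=5.8).

The differential entropy measures the uncertainty or information content of the distribution.

For a Normal distribution with μ=107, σ=5.8:
h(X) = 3.1768 nats

(In bits, this would be 4.5831 bits.)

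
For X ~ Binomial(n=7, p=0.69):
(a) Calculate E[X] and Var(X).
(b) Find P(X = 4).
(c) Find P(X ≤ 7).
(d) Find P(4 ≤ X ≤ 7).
(a) E[X] = 4.8300, Var(X) = 1.4973
(b) P(X = 4) = 0.236347
(c) P(X ≤ 7) = 1.000000
(d) P(4 ≤ X ≤ 7) = 0.860630

We have X ~ Binomial(n=7, p=0.69).

(a) Moments:
E[X] = 4.8300
Var(X) = 1.4973
σ = √Var(X) = 1.2236

(b) Point probability using PMF:
P(X = 4) = 0.236347

(c) Cumulative probability using CDF:
P(X ≤ 7) = F(7) = 1.000000

(d) Range probability:
P(4 ≤ X ≤ 7) = P(X ≤ 7) - P(X ≤ 3)
                   = F(7) - F(3)
                   = 1.000000 - 0.139370
                   = 0.860630

This means approximately 86.1% of outcomes fall in the interval [4, 7].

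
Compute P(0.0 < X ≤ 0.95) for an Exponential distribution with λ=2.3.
0.887522

We have X ~ Exponential(λ=2.3).

To find P(0.0 < X ≤ 0.95), we use:
P(0.0 < X ≤ 0.95) = P(X ≤ 0.95) - P(X ≤ 0.0)
                 = F(0.95) - F(0.0)
                 = 0.887522 - 0.000000
                 = 0.887522

So there's approximately a 88.8% chance that X falls in this range.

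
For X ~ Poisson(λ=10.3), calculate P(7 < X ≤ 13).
0.647219

We have X ~ Poisson(λ=10.3).

To find P(7 < X ≤ 13), we use:
P(7 < X ≤ 13) = P(X ≤ 13) - P(X ≤ 7)
                 = F(13) - F(7)
                 = 0.841622 - 0.194403
                 = 0.647219

So there's approximately a 64.7% chance that X falls in this range.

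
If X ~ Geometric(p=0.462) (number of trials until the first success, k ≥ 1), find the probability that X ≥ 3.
0.289444

We have X ~ Geometric(p=0.462) (number of trials until the first success, k ≥ 1).

For discrete distributions, P(X ≥ 3) = 1 - P(X ≤ 2).

P(X ≤ 2) = 0.710556
P(X ≥ 3) = 1 - 0.710556 = 0.289444

So there's approximately a 28.9% chance that X is at least 3.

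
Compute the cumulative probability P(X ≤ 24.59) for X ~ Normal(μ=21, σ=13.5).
0.604852

We have X ~ Normal(μ=21, σ=13.5).

The CDF gives us P(X ≤ k).

Using the CDF:
P(X ≤ 24.59) = 0.604852

This means there's approximately a 60.5% chance that X is at most 24.59.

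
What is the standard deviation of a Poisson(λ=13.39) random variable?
3.6592

We have X ~ Poisson(λ=13.39).

For a Poisson distribution with λ=13.39:
σ = √Var(X) = 3.6592

The standard deviation is the square root of the variance.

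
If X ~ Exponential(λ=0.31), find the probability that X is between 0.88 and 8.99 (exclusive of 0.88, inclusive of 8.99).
0.699633

We have X ~ Exponential(λ=0.31).

To find P(0.88 < X ≤ 8.99), we use:
P(0.88 < X ≤ 8.99) = P(X ≤ 8.99) - P(X ≤ 0.88)
                 = F(8.99) - F(0.88)
                 = 0.938388 - 0.238755
                 = 0.699633

So there's approximately a 70.0% chance that X falls in this range.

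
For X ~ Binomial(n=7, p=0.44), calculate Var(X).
1.7248

We have X ~ Binomial(n=7, p=0.44).

For a Binomial distribution with n=7, p=0.44:
Var(X) = 1.7248

The variance measures the spread of the distribution around the mean.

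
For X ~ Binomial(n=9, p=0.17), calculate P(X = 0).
0.186940

We have X ~ Binomial(n=9, p=0.17).

For a Binomial distribution, the PMF gives us the probability of each outcome.

Using the PMF formula:
P(X = 0) = 0.186940

Rounded to 4 decimal places: 0.1869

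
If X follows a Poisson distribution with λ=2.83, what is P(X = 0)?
0.059013

We have X ~ Poisson(λ=2.83).

For a Poisson distribution, the PMF gives us the probability of each outcome.

Using the PMF formula:
P(X = 0) = 0.059013

Rounded to 4 decimal places: 0.0590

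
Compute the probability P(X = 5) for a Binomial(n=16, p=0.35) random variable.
0.200757

We have X ~ Binomial(n=16, p=0.35).

For a Binomial distribution, the PMF gives us the probability of each outcome.

Using the PMF formula:
P(X = 5) = 0.200757

Rounded to 4 decimal places: 0.2008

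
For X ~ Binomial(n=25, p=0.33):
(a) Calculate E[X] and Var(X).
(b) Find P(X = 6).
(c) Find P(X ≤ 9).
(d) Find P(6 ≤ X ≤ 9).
(a) E[X] = 8.2500, Var(X) = 5.5275
(b) P(X = 6) = 0.113429
(c) P(X ≤ 9) = 0.708143
(d) P(6 ≤ X ≤ 9) = 0.589466

We have X ~ Binomial(n=25, p=0.33).

(a) Moments:
E[X] = 8.2500
Var(X) = 5.5275
σ = √Var(X) = 2.3511

(b) Point probability using PMF:
P(X = 6) = 0.113429

(c) Cumulative probability using CDF:
P(X ≤ 9) = F(9) = 0.708143

(d) Range probability:
P(6 ≤ X ≤ 9) = P(X ≤ 9) - P(X ≤ 5)
                   = F(9) - F(5)
                   = 0.708143 - 0.118677
                   = 0.589466

This means approximately 58.9% of outcomes fall in the interval [6, 9].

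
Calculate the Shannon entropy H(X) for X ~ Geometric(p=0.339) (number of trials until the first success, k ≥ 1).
1.8890 nats

We have X ~ Geometric(p=0.339) (number of trials until the first success, k ≥ 1).

The Shannon entropy measures the uncertainty or information content of the distribution.

For a Geometric distribution with p=0.339 (number of trials until the first success, k ≥ 1):
H(X) = 1.8890 nats

(In bits, this would be 2.7252 bits.)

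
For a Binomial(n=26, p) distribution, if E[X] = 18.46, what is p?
p = 0.71

For a Binomial(n, p) distribution:
E[X] = n × p

Given n = 26 and E[X] = 18.46:
18.46 = 26 × p
p = 18.46 / 26 = 0.71

Verification: Binomial(26, 0.71) has E[X] = 18.46 ✓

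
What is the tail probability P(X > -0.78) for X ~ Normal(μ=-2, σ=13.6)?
0.464260

We have X ~ Normal(μ=-2, σ=13.6).

P(X > -0.78) = 1 - P(X ≤ -0.78)
                = 1 - F(-0.78)
                = 1 - 0.535740
                = 0.464260

So there's approximately a 46.4% chance that X exceeds -0.78.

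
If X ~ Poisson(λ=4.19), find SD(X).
2.0469

We have X ~ Poisson(λ=4.19).

For a Poisson distribution with λ=4.19:
σ = √Var(X) = 2.0469

The standard deviation is the square root of the variance.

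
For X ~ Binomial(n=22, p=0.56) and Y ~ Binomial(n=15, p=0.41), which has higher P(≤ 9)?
Y has higher probability (P(Y ≤ 9) = 0.9596 > P(X ≤ 9) = 0.1133)

Compute P(≤ 9) for each distribution:

X ~ Binomial(n=22, p=0.56):
P(X ≤ 9) = 0.1133

Y ~ Binomial(n=15, p=0.41):
P(Y ≤ 9) = 0.9596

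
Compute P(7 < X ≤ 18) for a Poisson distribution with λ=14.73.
0.817001

We have X ~ Poisson(λ=14.73).

To find P(7 < X ≤ 18), we use:
P(7 < X ≤ 18) = P(X ≤ 18) - P(X ≤ 7)
                 = F(18) - F(7)
                 = 0.838014 - 0.021013
                 = 0.817001

So there's approximately a 81.7% chance that X falls in this range.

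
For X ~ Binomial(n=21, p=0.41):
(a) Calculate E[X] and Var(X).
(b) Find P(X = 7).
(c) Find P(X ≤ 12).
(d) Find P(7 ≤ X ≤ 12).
(a) E[X] = 8.6100, Var(X) = 5.0799
(b) P(X = 7) = 0.140256
(c) P(X ≤ 12) = 0.956674
(d) P(7 ≤ X ≤ 12) = 0.781464

We have X ~ Binomial(n=21, p=0.41).

(a) Moments:
E[X] = 8.6100
Var(X) = 5.0799
σ = √Var(X) = 2.2539

(b) Point probability using PMF:
P(X = 7) = 0.140256

(c) Cumulative probability using CDF:
P(X ≤ 12) = F(12) = 0.956674

(d) Range probability:
P(7 ≤ X ≤ 12) = P(X ≤ 12) - P(X ≤ 6)
                   = F(12) - F(6)
                   = 0.956674 - 0.175210
                   = 0.781464

This means approximately 78.1% of outcomes fall in the interval [7, 12].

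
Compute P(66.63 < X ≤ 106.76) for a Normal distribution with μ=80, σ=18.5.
0.691048

We have X ~ Normal(μ=80, σ=18.5).

To find P(66.63 < X ≤ 106.76), we use:
P(66.63 < X ≤ 106.76) = P(X ≤ 106.76) - P(X ≤ 66.63)
                 = F(106.76) - F(66.63)
                 = 0.925980 - 0.234931
                 = 0.691048

So there's approximately a 69.1% chance that X falls in this range.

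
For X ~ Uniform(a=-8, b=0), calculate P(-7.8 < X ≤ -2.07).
0.716250

We have X ~ Uniform(a=-8, b=0).

To find P(-7.8 < X ≤ -2.07), we use:
P(-7.8 < X ≤ -2.07) = P(X ≤ -2.07) - P(X ≤ -7.8)
                 = F(-2.07) - F(-7.8)
                 = 0.741250 - 0.025000
                 = 0.716250

So there's approximately a 71.6% chance that X falls in this range.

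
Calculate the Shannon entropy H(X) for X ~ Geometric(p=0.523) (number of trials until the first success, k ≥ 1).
1.3233 nats

We have X ~ Geometric(p=0.523) (number of trials until the first success, k ≥ 1).

The Shannon entropy measures the uncertainty or information content of the distribution.

For a Geometric distribution with p=0.523 (number of trials until the first success, k ≥ 1):
H(X) = 1.3233 nats

(In bits, this would be 1.9091 bits.)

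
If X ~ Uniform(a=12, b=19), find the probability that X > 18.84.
0.022857

We have X ~ Uniform(a=12, b=19).

P(X > 18.84) = 1 - P(X ≤ 18.84)
                = 1 - F(18.84)
                = 1 - 0.977143
                = 0.022857

So there's approximately a 2.3% chance that X exceeds 18.84.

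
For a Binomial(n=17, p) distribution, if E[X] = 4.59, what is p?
p = 0.27

For a Binomial(n, p) distribution:
E[X] = n × p

Given n = 17 and E[X] = 4.59:
4.59 = 17 × p
p = 4.59 / 17 = 0.27

Verification: Binomial(17, 0.27) has E[X] = 4.59 ✓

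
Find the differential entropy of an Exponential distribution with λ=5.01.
-0.6114 nats

We have X ~ Exponential(λ=5.01).

The differential entropy measures the uncertainty or information content of the distribution.

For an Exponential distribution with λ=5.01:
h(X) = -0.6114 nats

(In bits, this would be -0.8821 bits.)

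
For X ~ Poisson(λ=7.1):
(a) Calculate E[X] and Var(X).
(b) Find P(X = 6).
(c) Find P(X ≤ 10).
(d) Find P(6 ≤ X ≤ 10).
(a) E[X] = 7.1000, Var(X) = 7.1000
(b) P(X = 6) = 0.146800
(c) P(X ≤ 10) = 0.894229
(d) P(6 ≤ X ≤ 10) = 0.606110

We have X ~ Poisson(λ=7.1).

(a) Moments:
E[X] = 7.1000
Var(X) = 7.1000
σ = √Var(X) = 2.6646

(b) Point probability using PMF:
P(X = 6) = 0.146800

(c) Cumulative probability using CDF:
P(X ≤ 10) = F(10) = 0.894229

(d) Range probability:
P(6 ≤ X ≤ 10) = P(X ≤ 10) - P(X ≤ 5)
                   = F(10) - F(5)
                   = 0.894229 - 0.288119
                   = 0.606110

This means approximately 60.6% of outcomes fall in the interval [6, 10].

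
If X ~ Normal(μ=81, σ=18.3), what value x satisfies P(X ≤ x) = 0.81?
97.0655

We have X ~ Normal(μ=81, σ=18.3).

We want to find x such that P(X ≤ x) = 0.81.

This is the 81st percentile, which means 81% of values fall below this point.

Using the inverse CDF (quantile function):
x = F⁻¹(0.81) = 97.0655

Verification: P(X ≤ 97.0655) = 0.81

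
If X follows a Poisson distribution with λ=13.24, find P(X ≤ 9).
0.150538

We have X ~ Poisson(λ=13.24).

The CDF gives us P(X ≤ k).

Using the CDF:
P(X ≤ 9) = 0.150538

This means there's approximately a 15.1% chance that X is at most 9.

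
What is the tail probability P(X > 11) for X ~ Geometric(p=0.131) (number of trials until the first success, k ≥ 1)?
0.213411

We have X ~ Geometric(p=0.131) (number of trials until the first success, k ≥ 1).

P(X > 11) = 1 - P(X ≤ 11)
                = 1 - F(11)
                = 1 - 0.786589
                = 0.213411

So there's approximately a 21.3% chance that X exceeds 11.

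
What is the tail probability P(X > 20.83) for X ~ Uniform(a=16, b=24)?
0.396250

We have X ~ Uniform(a=16, b=24).

P(X > 20.83) = 1 - P(X ≤ 20.83)
                = 1 - F(20.83)
                = 1 - 0.603750
                = 0.396250

So there's approximately a 39.6% chance that X exceeds 20.83.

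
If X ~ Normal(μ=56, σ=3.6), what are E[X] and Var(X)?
E[X] = 56.0000, Var(X) = 12.9600

We have X ~ Normal(μ=56, σ=3.6).

For a Normal distribution with μ=56, σ=3.6:

Expected value:
E[X] = 56.0000

Variance:
Var(X) = 12.9600

Standard deviation:
σ = √Var(X) = 3.6000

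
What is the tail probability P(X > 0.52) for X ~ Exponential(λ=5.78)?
0.049509

We have X ~ Exponential(λ=5.78).

P(X > 0.52) = 1 - P(X ≤ 0.52)
                = 1 - F(0.52)
                = 1 - 0.950491
                = 0.049509

So there's approximately a 5.0% chance that X exceeds 0.52.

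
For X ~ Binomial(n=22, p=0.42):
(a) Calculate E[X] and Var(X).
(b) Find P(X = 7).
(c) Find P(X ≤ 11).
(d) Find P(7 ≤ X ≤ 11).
(a) E[X] = 9.2400, Var(X) = 5.3592
(b) P(X = 7) = 0.111174
(c) P(X ≤ 11) = 0.835638
(d) P(7 ≤ X ≤ 11) = 0.718663

We have X ~ Binomial(n=22, p=0.42).

(a) Moments:
E[X] = 9.2400
Var(X) = 5.3592
σ = √Var(X) = 2.3150

(b) Point probability using PMF:
P(X = 7) = 0.111174

(c) Cumulative probability using CDF:
P(X ≤ 11) = F(11) = 0.835638

(d) Range probability:
P(7 ≤ X ≤ 11) = P(X ≤ 11) - P(X ≤ 6)
                   = F(11) - F(6)
                   = 0.835638 - 0.116975
                   = 0.718663

This means approximately 71.9% of outcomes fall in the interval [7, 11].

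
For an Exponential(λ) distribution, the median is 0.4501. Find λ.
λ = 1.5400

For X ~ Exponential(λ), the CDF is F(x) = 1 - e^(-λx).
The median m satisfies F(m) = 0.5:
1 - e^(-λm) = 0.5
e^(-λm) = 0.5
λm = ln(2)
m = ln(2) / λ

Given m = 0.4501:
λ = ln(2) / 0.4501 = 0.693147 / 0.4501 = 1.5400

Verification: ln(2) / 1.5400 = 0.4501 ✓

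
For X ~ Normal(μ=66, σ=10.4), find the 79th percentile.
74.3868

We have X ~ Normal(μ=66, σ=10.4).

We want to find x such that P(X ≤ x) = 0.79.

This is the 79th percentile, which means 79% of values fall below this point.

Using the inverse CDF (quantile function):
x = F⁻¹(0.79) = 74.3868

Verification: P(X ≤ 74.3868) = 0.79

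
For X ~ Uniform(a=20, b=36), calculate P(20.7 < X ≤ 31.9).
0.700000

We have X ~ Uniform(a=20, b=36).

To find P(20.7 < X ≤ 31.9), we use:
P(20.7 < X ≤ 31.9) = P(X ≤ 31.9) - P(X ≤ 20.7)
                 = F(31.9) - F(20.7)
                 = 0.743750 - 0.043750
                 = 0.700000

So there's approximately a 70.0% chance that X falls in this range.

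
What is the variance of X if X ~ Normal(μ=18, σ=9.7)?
94.0900

We have X ~ Normal(μ=18, σ=9.7).

For a Normal distribution with μ=18, σ=9.7:
Var(X) = 94.0900

The variance measures the spread of the distribution around the mean.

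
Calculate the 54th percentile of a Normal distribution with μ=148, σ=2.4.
148.2410

We have X ~ Normal(μ=148, σ=2.4).

We want to find x such that P(X ≤ x) = 0.54.

This is the 54th percentile, which means 54% of values fall below this point.

Using the inverse CDF (quantile function):
x = F⁻¹(0.54) = 148.2410

Verification: P(X ≤ 148.2410) = 0.54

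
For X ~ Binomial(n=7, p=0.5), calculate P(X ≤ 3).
0.500000

We have X ~ Binomial(n=7, p=0.5).

The CDF gives us P(X ≤ k).

Using the CDF:
P(X ≤ 3) = 0.500000

This means there's approximately a 50.0% chance that X is at most 3.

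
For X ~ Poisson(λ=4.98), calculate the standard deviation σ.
2.2316

We have X ~ Poisson(λ=4.98).

For a Poisson distribution with λ=4.98:
σ = √Var(X) = 2.2316

The standard deviation is the square root of the variance.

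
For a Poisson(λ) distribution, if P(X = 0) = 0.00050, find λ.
λ = 7.6009

For a Poisson(λ) distribution, the PMF at 0 is:
P(X = 0) = λ^0 e^(-λ) / 0! = e^(-λ)

Given P(X = 0) = 0.00050:
e^(-λ) = 0.00050
-λ = ln(0.00050)
λ = -ln(0.00050) = 7.6009

Verification: e^(-7.6009) = 0.00050 ✓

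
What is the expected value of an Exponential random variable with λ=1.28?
0.7812

We have X ~ Exponential(λ=1.28).

For an Exponential distribution with λ=1.28:
E[X] = 0.7812

This is the expected (average) value of X.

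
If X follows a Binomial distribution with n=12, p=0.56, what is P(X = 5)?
0.139262

We have X ~ Binomial(n=12, p=0.56).

For a Binomial distribution, the PMF gives us the probability of each outcome.

Using the PMF formula:
P(X = 5) = 0.139262

Rounded to 4 decimal places: 0.1393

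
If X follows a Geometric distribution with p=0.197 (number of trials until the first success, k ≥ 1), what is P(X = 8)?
0.042411

We have X ~ Geometric(p=0.197) (number of trials until the first success, k ≥ 1).

For a Geometric distribution, the PMF gives us the probability of each outcome.

Using the PMF formula:
P(X = 8) = 0.042411

Rounded to 4 decimal places: 0.0424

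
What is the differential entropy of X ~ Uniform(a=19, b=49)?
3.4012 nats

We have X ~ Uniform(a=19, b=49).

The differential entropy measures the uncertainty or information content of the distribution.

For a Uniform distribution with a=19, b=49:
h(X) = 3.4012 nats

(In bits, this would be 4.9069 bits.)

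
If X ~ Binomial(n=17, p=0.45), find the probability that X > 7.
0.525692

We have X ~ Binomial(n=17, p=0.45).

P(X > 7) = 1 - P(X ≤ 7)
                = 1 - F(7)
                = 1 - 0.474308
                = 0.525692

So there's approximately a 52.6% chance that X exceeds 7.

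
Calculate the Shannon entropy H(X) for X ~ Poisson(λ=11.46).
2.6307 nats

We have X ~ Poisson(λ=11.46).

The Shannon entropy measures the uncertainty or information content of the distribution.

For a Poisson distribution with λ=11.46:
H(X) = 2.6307 nats

(In bits, this would be 3.7954 bits.)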